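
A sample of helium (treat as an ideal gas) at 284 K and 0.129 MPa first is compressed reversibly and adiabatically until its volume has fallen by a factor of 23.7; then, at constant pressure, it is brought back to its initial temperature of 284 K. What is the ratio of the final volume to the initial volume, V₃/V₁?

V₃/V₁ ≈ 0.00511

For a monatomic ideal gas γ = 5/3.
Adiabatic step: V₂/V₁ = 0.04219; T₂ = T₁·23.7^(2/3) = 2343 K.
Isobaric step: V₃/V₂ = T₃/T₂ = 284/2343.
V₃/V₁ = (V₂/V₁)(V₃/V₂) = 0.04219 × (284/2343) = 0.005114.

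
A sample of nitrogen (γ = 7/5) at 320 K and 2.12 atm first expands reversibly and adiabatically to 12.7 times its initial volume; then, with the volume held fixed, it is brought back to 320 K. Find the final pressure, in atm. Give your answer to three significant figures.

Adiabatic step (PV^γ = const): P₂ = 2.12×(1/12.7)^(7/5) = 0.0604 atm; T₂ = 320×(1/12.7)^(2/5) = 115.8 K.
Isochoric: P₃ = P₂(T₃/T₂) = 0.0604 × (320/115.8) = 0.1669 atm.

P₃ ≈ 0.167 atm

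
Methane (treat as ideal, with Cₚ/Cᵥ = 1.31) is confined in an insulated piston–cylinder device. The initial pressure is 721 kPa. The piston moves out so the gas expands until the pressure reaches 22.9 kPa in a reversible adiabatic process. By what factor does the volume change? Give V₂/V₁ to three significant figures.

From PV^γ = const, V₂/V₁ = (P₁/P₂)^(1/γ).
V₂/V₁ = (721/22.9)^(0.763) = 13.92.

V₂/V₁ ≈ 13.9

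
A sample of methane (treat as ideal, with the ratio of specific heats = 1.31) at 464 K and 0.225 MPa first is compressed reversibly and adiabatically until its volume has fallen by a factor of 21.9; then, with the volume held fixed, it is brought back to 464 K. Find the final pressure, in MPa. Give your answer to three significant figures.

P₃ ≈ 4.93 MPa

Adiabatic step (PV^γ = const): P₂ = 0.225×21.9^(1.31) = 12.83 MPa; T₂ = 464×21.9^(0.31) = 1208 K.
Isochoric: P₃ = P₂(T₃/T₂) = 12.83 × (464/1208) = 4.927 MPa.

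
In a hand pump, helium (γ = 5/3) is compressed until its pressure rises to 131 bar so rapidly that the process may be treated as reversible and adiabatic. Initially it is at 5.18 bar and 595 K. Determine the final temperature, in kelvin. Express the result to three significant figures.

T₂ ≈ 2170 K

Along an adiabat T P^((1−γ)/γ) is constant, so T₂ = T₁ (P₂/P₁)^((γ−1)/γ).
T₂ = 595 × (131/5.18)^(2/5) = 2166 K.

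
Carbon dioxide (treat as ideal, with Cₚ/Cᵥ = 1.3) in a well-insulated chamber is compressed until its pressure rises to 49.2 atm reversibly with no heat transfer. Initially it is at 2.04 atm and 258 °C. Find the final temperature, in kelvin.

Adiabatic: T₂/T₁ = (P₂/P₁)^((γ−1)/γ).
T₁ = 258 °C = 531.1 K.
T₂ = 531.1 × (49.2/2.04)^(0.231) = 1107 K.

T₂ ≈ 1110 K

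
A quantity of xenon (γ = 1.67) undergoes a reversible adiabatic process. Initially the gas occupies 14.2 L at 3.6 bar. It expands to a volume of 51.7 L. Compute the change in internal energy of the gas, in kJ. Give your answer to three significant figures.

P₂ = P₁(V₁/V₂)^γ = 3.6×(14.2/51.7)^(1.67) = 0.416 bar.
For a reversible adiabat, W_by_gas = (P₁V₁ − P₂V₂)/(γ−1).
W_by = (360000×0.0142 − 41600×0.0517) / (0.67) = 4420 J.
Q = 0 ⇒ ΔU = −W_by = -4420 J.

ΔU ≈ -4.42 kJ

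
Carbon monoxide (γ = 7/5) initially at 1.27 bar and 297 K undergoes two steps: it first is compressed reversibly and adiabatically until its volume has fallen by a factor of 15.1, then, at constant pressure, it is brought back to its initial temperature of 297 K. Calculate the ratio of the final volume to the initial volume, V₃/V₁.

Adiabatic step: V₂/V₁ = 0.06623; T₂ = T₁·15.1^(2/5) = 879.7 K.
Isobaric step: V₃/V₂ = T₃/T₂ = 297/879.7.
V₃/V₁ = (V₂/V₁)(V₃/V₂) = 0.06623 × (297/879.7) = 0.02236.

V₃/V₁ ≈ 0.0224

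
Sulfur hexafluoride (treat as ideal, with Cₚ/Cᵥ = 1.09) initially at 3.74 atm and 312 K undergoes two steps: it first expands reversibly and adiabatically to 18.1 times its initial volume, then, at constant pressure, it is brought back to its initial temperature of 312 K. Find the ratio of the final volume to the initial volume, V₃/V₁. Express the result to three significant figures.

Adiabatic step: V₂/V₁ = 18.1; T₂ = T₁·(1/18.1)^(0.09) = 240.4 K.
Isobaric step: V₃/V₂ = T₃/T₂ = 312/240.4.
V₃/V₁ = (V₂/V₁)(V₃/V₂) = 18.1 × (312/240.4) = 23.49.

V₃/V₁ ≈ 23.5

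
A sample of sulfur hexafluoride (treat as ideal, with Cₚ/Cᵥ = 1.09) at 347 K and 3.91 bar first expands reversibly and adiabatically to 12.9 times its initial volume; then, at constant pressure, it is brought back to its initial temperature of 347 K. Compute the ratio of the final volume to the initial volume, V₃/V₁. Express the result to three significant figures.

V₃/V₁ ≈ 16.2

Adiabatic step: V₂/V₁ = 12.9; T₂ = T₁·(1/12.9)^(0.09) = 275.7 K.
Isobaric step: V₃/V₂ = T₃/T₂ = 347/275.7.
V₃/V₁ = (V₂/V₁)(V₃/V₂) = 12.9 × (347/275.7) = 16.24.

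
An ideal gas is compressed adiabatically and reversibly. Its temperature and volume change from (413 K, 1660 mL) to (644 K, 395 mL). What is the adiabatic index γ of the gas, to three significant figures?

γ ≈ 1.31

TV^(γ−1) = const ⇒ γ − 1 = ln(T₂/T₁) / ln(V₁/V₂).
γ = 1 + ln(644/413) / ln(1660/395) = 1.309.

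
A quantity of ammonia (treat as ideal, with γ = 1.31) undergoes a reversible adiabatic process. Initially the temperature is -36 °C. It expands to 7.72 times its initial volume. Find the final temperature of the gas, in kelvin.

For a reversible adiabat TV^(γ−1) is constant, so T₂ = T₁ (V₁/V₂)^(γ−1).
T₁ = -36 °C = 237.1 K.
T₂ = 237.1 × (1/7.72)^(0.31) = 125.9 K.

T₂ ≈ 126 K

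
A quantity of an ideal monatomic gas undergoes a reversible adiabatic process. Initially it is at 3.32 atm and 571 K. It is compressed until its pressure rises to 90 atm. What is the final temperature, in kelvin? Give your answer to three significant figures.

Adiabatic: T₂/T₁ = (P₂/P₁)^((γ−1)/γ).
For a monatomic ideal gas γ = 5/3, so (γ−1)/γ = 2/5.
T₂ = 571 × (90/3.32)^(2/5) = 2137 K.

T₂ ≈ 2140 K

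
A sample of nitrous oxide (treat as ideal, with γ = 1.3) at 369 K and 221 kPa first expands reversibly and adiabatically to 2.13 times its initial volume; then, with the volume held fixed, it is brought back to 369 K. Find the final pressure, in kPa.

Adiabatic step (PV^γ = const): P₂ = 221×(1/2.13)^(1.3) = 82.7 kPa; T₂ = 369×(1/2.13)^(0.3) = 294.1 K.
Isochoric: P₃ = P₂(T₃/T₂) = 82.7 × (369/294.1) = 103.8 kPa.

P₃ ≈ 104 kPa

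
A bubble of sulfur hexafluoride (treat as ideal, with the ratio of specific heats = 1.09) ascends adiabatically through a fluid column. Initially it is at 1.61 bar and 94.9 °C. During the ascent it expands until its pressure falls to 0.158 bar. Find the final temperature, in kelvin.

T₂ ≈ 304 K

Along an adiabat T P^((1−γ)/γ) is constant, so T₂ = T₁ (P₂/P₁)^((γ−1)/γ).
T₁ = 94.9 °C = 368 K.
T₂ = 368 × (0.158/1.61)^(0.0826) = 303.9 K.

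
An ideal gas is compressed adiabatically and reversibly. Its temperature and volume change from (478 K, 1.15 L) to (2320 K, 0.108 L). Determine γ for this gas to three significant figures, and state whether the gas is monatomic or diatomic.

γ ≈ 1.67; monatomic

TV^(γ−1) = const ⇒ γ − 1 = ln(T₂/T₁) / ln(V₁/V₂).
γ = 1 + ln(2320/478) / ln(1.15/0.108) = 1.668.
γ ≈ 1.67 is close to 5/3, so the gas is monatomic.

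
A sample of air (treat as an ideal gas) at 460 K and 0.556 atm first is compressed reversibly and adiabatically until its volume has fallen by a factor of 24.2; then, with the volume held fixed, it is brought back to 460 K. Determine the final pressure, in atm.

P₃ ≈ 13.5 atm

For a diatomic ideal gas γ = 7/5.
Adiabatic step (PV^γ = const): P₂ = 0.556×24.2^(7/5) = 48.13 atm; T₂ = 460×24.2^(2/5) = 1645 K.
Isochoric: P₃ = P₂(T₃/T₂) = 48.13 × (460/1645) = 13.46 atm.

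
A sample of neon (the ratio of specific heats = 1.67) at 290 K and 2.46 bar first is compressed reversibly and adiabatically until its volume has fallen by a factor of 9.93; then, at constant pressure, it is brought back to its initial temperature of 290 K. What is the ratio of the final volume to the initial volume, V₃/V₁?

Adiabatic step: V₂/V₁ = 0.1007; T₂ = T₁·9.93^(0.67) = 1350 K.
Isobaric step: V₃/V₂ = T₃/T₂ = 290/1350.
V₃/V₁ = (V₂/V₁)(V₃/V₂) = 0.1007 × (290/1350) = 0.02163.

V₃/V₁ ≈ 0.0216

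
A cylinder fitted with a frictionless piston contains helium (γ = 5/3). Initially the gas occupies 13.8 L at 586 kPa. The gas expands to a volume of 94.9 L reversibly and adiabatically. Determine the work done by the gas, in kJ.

P₂ = P₁(V₁/V₂)^γ = 586×(13.8/94.9)^(5/3) = 23.56 kPa.
For a reversible adiabat, W_by_gas = (P₁V₁ − P₂V₂)/(γ−1).
W_by = (586000×0.0138 − 23560×0.0949) / (2/3) = 8776 J.

W ≈ 8.78 kJ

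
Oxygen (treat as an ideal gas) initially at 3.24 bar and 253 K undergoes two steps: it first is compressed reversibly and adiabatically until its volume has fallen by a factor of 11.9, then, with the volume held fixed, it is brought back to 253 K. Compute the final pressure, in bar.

For a diatomic ideal gas γ = 7/5.
Adiabatic step (PV^γ = const): P₂ = 3.24×11.9^(7/5) = 103.8 bar; T₂ = 253×11.9^(2/5) = 681.3 K.
Isochoric: P₃ = P₂(T₃/T₂) = 103.8 × (253/681.3) = 38.56 bar.

P₃ ≈ 38.6 bar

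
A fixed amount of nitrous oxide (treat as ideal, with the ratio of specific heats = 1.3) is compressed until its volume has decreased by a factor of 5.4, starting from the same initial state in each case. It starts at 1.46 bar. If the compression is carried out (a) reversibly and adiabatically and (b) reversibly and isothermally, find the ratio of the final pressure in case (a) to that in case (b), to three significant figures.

P_adiabatic / P_isothermal ≈ 1.66

Isothermal: P_b = P₁(V₁/V₂) = 1.46×5.4.
Adiabatic: P_a = P₁(V₁/V₂)^γ = 1.46×5.4^(1.3).
P_a/P_b = (V₁/V₂)^(γ−1) = 5.4^(0.3) = 1.659.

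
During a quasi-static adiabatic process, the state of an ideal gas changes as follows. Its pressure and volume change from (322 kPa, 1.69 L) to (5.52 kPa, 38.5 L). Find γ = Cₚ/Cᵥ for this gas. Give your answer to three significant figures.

PV^γ = const ⇒ γ = ln(P₂/P₁) / ln(V₁/V₂).
γ = ln(5.52/322) / ln(1.69/38.5) = 1.301.

γ ≈ 1.30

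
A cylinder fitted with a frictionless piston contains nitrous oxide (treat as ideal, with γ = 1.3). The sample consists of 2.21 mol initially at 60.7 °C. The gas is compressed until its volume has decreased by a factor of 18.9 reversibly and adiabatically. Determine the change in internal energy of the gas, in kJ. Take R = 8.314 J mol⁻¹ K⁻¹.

ΔU ≈ 28.9 kJ

Adiabatic: T₁V₁^(γ−1) = T₂V₂^(γ−1) ⇒ T₂ = T₁ (V₁/V₂)^(γ−1).
T₁ = 60.7 °C = 333.8 K.
T₂ = 333.8 × 18.9^(0.3) = 806.3 K.
Q = 0, so ΔU = W_on_gas = nCᵥΔT with Cᵥ = R/(γ−1) = 27.71 J/(mol·K).
ΔU = 2.21 × 27.71 × (806.3 − 333.8) = 28940 J.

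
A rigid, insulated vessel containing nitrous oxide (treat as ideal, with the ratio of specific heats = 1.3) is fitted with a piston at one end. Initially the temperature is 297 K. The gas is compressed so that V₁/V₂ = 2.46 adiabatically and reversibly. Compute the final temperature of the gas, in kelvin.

For a reversible adiabat TV^(γ−1) is constant, so T₂ = T₁ (V₁/V₂)^(γ−1).
T₂ = 297 × 2.46^(0.3) = 389.1 K.

T₂ ≈ 389 K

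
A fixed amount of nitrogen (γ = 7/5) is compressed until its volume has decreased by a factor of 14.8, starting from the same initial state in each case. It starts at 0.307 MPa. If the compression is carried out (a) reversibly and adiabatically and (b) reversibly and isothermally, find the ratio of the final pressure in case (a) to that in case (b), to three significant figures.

Isothermal: P_b = P₁(V₁/V₂) = 0.307×14.8.
Adiabatic: P_a = P₁(V₁/V₂)^γ = 0.307×14.8^(7/5).
P_a/P_b = (V₁/V₂)^(γ−1) = 14.8^(2/5) = 2.938.

P_adiabatic / P_isothermal ≈ 2.94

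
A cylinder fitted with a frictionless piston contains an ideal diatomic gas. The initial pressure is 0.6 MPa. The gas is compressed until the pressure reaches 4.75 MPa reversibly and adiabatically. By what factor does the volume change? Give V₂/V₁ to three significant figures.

From PV^γ = const, V₂/V₁ = (P₁/P₂)^(1/γ).
For a diatomic ideal gas γ = 7/5.
V₂/V₁ = (0.6/4.75)^(5/7) = 0.2281.

V₂/V₁ ≈ 0.228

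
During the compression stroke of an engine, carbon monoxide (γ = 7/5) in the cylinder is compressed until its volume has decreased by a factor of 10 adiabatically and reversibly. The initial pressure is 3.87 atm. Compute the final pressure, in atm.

Adiabatic: P₁V₁^γ = P₂V₂^γ ⇒ P₂ = P₁ (V₁/V₂)^γ.
P₂ = 3.87 × 10^(7/5) = 97.21 atm.

P₂ ≈ 97.2 atm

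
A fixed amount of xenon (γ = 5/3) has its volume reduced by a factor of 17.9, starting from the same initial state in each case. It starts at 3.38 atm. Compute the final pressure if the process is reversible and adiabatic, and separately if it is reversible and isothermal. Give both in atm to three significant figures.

adiabatic: 414 atm; isothermal: 60.5 atm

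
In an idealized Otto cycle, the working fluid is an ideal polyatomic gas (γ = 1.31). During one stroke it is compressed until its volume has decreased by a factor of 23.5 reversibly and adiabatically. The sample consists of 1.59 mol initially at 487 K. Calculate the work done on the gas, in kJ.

For a reversible adiabat TV^(γ−1) is constant, so T₂ = T₁ (V₁/V₂)^(γ−1).
T₂ = 487 × 23.5^(0.31) = 1296 K.
Q = 0, so ΔU = W_on_gas = nCᵥΔT with Cᵥ = R/(γ−1) = 26.82 J/(mol·K).
ΔU = 1.59 × 26.82 × (1296 − 487) = 34490 J.

W ≈ 34.5 kJ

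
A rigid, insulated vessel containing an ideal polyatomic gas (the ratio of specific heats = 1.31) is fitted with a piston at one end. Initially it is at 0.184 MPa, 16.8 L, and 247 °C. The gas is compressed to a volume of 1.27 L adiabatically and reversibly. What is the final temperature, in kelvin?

Adiabatic: T₁V₁^(γ−1) = T₂V₂^(γ−1) ⇒ T₂ = T₁ (V₁/V₂)^(γ−1).
T₁ = 247 °C = 520.1 K.
T₂ = 520.1 × (16.8/1.27)^(0.31) = 1158 K.

T₂ ≈ 1160 K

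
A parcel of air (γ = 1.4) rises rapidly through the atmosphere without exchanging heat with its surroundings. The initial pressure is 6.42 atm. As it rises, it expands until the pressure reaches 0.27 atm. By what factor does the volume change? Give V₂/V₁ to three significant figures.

From PV^γ = const, V₂/V₁ = (P₁/P₂)^(1/γ).
V₂/V₁ = (6.42/0.27)^(0.714) = 9.616.

V₂/V₁ ≈ 9.62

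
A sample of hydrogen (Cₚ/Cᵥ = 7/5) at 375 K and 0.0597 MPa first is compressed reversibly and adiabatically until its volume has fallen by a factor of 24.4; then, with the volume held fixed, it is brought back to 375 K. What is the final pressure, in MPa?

P₃ ≈ 1.46 MPa

Adiabatic step (PV^γ = const): P₂ = 0.0597×24.4^(7/5) = 5.228 MPa; T₂ = 375×24.4^(2/5) = 1346 K.
Isochoric: P₃ = P₂(T₃/T₂) = 5.228 × (375/1346) = 1.457 MPa.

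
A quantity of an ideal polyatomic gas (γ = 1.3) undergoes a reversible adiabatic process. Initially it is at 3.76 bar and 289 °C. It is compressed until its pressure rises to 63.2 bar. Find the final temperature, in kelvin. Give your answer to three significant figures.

Adiabatic: T₂/T₁ = (P₂/P₁)^((γ−1)/γ).
T₁ = 289 °C = 562.1 K.
T₂ = 562.1 × (63.2/3.76)^(0.231) = 1078 K.

T₂ ≈ 1080 K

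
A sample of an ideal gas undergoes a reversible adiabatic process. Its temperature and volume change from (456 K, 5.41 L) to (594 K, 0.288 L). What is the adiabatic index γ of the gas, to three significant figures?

TV^(γ−1) = const ⇒ γ − 1 = ln(T₂/T₁) / ln(V₁/V₂).
γ = 1 + ln(594/456) / ln(5.41/0.288) = 1.09.

γ ≈ 1.09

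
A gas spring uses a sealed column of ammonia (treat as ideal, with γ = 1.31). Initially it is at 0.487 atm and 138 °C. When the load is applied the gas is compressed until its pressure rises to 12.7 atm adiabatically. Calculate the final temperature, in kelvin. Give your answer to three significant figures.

T₂ ≈ 890 K

Adiabatic: T₂/T₁ = (P₂/P₁)^((γ−1)/γ).
T₁ = 138 °C = 411.1 K.
T₂ = 411.1 × (12.7/0.487)^(0.237) = 889.5 K.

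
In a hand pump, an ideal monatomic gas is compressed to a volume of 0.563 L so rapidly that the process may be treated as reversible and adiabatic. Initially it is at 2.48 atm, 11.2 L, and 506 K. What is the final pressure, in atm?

P₂ ≈ 362 atm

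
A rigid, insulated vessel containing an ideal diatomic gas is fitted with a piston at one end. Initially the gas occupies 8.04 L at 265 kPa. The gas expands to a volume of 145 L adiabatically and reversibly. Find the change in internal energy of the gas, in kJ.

ΔU ≈ -3.65 kJ

γ = 7/5 for a diatomic ideal gas.
P₂ = P₁(V₁/V₂)^γ = 265×(8.04/145)^(7/5) = 4.621 kPa.
For a reversible adiabat, W_by_gas = (P₁V₁ − P₂V₂)/(γ−1).
W_by = (265000×0.00804 − 4621×0.145) / (2/5) = 3652 J.
Q = 0 ⇒ ΔU = −W_by = -3652 J.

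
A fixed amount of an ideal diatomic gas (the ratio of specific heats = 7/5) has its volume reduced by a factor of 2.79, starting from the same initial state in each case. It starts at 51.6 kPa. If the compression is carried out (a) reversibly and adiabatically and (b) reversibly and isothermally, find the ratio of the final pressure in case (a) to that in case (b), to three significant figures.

P_adiabatic / P_isothermal ≈ 1.51

Isothermal: P_b = P₁(V₁/V₂) = 51.6×2.79.
Adiabatic: P_a = P₁(V₁/V₂)^γ = 51.6×2.79^(7/5).
P_a/P_b = (V₁/V₂)^(γ−1) = 2.79^(2/5) = 1.507.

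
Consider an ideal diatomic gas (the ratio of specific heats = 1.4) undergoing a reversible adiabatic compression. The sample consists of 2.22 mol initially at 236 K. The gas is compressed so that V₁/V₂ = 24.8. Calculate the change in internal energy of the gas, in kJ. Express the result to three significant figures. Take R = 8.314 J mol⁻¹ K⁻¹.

ΔU ≈ 28.4 kJ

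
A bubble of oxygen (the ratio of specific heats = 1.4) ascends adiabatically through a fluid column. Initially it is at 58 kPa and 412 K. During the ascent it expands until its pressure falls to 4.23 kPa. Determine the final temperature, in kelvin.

T₂ ≈ 195 K

Along an adiabat T P^((1−γ)/γ) is constant, so T₂ = T₁ (P₂/P₁)^((γ−1)/γ).
T₂ = 412 × (4.23/58)^(0.286) = 195 K.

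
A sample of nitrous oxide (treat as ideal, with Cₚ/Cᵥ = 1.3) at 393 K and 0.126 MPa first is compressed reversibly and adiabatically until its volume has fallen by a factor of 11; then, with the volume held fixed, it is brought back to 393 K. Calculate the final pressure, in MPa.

P₃ ≈ 1.39 MPa

Adiabatic step (PV^γ = const): P₂ = 0.126×11^(1.3) = 2.846 MPa; T₂ = 393×11^(0.3) = 806.9 K.
Isochoric: P₃ = P₂(T₃/T₂) = 2.846 × (393/806.9) = 1.386 MPa.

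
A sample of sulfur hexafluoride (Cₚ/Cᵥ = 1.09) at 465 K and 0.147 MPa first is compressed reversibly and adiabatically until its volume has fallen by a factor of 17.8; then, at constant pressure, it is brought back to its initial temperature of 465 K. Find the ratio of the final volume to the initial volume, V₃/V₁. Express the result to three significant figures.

Adiabatic step: V₂/V₁ = 0.05618; T₂ = T₁·17.8^(0.09) = 602.5 K.
Isobaric step: V₃/V₂ = T₃/T₂ = 465/602.5.
V₃/V₁ = (V₂/V₁)(V₃/V₂) = 0.05618 × (465/602.5) = 0.04336.

V₃/V₁ ≈ 0.0434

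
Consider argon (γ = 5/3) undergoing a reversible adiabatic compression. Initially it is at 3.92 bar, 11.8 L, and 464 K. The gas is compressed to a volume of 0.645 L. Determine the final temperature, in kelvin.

T₂ ≈ 3220 K

Adiabatic: T₁V₁^(γ−1) = T₂V₂^(γ−1) ⇒ T₂ = T₁ (V₁/V₂)^(γ−1).
T₂ = 464 × (11.8/0.645)^(2/3) = 3222 K.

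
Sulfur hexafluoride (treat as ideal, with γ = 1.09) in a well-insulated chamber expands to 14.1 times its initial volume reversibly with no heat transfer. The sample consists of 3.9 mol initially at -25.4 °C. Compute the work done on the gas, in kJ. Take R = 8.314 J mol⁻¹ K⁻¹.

Adiabatic: T₁V₁^(γ−1) = T₂V₂^(γ−1) ⇒ T₂ = T₁ (V₁/V₂)^(γ−1).
T₁ = -25.4 °C = 247.7 K.
T₂ = 247.7 × (1/14.1)^(0.09) = 195.2 K.
Q = 0, so ΔU = W_on_gas = nCᵥΔT with Cᵥ = R/(γ−1) = 92.38 J/(mol·K).
ΔU = 3.9 × 92.38 × (195.2 − 247.7) = -18920 J.

W ≈ -18.9 kJ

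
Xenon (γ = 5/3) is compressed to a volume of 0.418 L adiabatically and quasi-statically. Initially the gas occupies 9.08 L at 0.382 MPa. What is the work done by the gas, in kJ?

W ≈ -35.3 kJ

P₂ = P₁(V₁/V₂)^γ = 0.382×(9.08/0.418)^(5/3) = 64.6 MPa.
For a reversible adiabat, W_by_gas = (P₁V₁ − P₂V₂)/(γ−1).
W_by = (382000×0.00908 − 6.46×10^7×0.000418) / (2/3) = -35300 J.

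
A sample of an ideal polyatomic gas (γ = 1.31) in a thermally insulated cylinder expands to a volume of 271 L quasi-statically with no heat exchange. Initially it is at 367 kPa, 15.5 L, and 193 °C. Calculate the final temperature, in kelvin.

T₂ ≈ 192 K

For a reversible adiabat TV^(γ−1) is constant, so T₂ = T₁ (V₁/V₂)^(γ−1).
T₁ = 193 °C = 466.1 K.
T₂ = 466.1 × (15.5/271)^(0.31) = 192 K.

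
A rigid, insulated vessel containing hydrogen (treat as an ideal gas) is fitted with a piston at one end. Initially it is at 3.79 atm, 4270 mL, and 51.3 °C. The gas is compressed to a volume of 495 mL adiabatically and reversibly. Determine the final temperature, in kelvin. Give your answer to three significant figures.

T₂ ≈ 768 K

Adiabatic: T₁V₁^(γ−1) = T₂V₂^(γ−1) ⇒ T₂ = T₁ (V₁/V₂)^(γ−1).
γ = 7/5 for a diatomic ideal gas.
T₁ = 51.3 °C = 324.4 K.
T₂ = 324.4 × (4270/495)^(2/5) = 768.2 K.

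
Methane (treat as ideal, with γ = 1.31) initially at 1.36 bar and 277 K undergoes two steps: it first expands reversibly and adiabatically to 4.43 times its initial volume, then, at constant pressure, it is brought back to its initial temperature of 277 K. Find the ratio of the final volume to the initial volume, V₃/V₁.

Adiabatic step: V₂/V₁ = 4.43; T₂ = T₁·(1/4.43)^(0.31) = 174.6 K.
Isobaric step: V₃/V₂ = T₃/T₂ = 277/174.6.
V₃/V₁ = (V₂/V₁)(V₃/V₂) = 4.43 × (277/174.6) = 7.027.

V₃/V₁ ≈ 7.03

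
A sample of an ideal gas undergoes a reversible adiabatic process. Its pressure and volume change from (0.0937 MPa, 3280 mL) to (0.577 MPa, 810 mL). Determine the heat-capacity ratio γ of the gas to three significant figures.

PV^γ = const ⇒ γ = ln(P₂/P₁) / ln(V₁/V₂).
γ = ln(0.577/0.0937) / ln(3280/810) = 1.3.

γ ≈ 1.30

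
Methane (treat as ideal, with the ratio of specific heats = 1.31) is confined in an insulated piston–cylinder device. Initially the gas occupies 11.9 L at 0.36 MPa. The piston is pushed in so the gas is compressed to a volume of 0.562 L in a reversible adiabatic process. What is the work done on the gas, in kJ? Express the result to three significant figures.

P₂ = P₁(V₁/V₂)^γ = 0.36×(11.9/0.562)^(1.31) = 19.64 MPa.
For a reversible adiabat, W_by_gas = (P₁V₁ − P₂V₂)/(γ−1).
W_by = (360000×0.0119 − 1.964×10^7×0.000562) / (0.31) = -21780 J.
W_on_gas = −W_by = 21780 J.

W ≈ 21.8 kJ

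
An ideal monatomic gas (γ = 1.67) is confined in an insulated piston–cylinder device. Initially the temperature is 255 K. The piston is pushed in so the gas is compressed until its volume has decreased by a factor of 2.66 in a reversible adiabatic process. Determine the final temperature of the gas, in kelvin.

For a reversible adiabat TV^(γ−1) is constant, so T₂ = T₁ (V₁/V₂)^(γ−1).
T₂ = 255 × 2.66^(0.67) = 491.1 K.

T₂ ≈ 491 K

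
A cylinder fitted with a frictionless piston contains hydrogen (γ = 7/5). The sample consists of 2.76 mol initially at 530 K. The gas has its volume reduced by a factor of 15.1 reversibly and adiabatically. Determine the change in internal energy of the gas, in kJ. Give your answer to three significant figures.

Adiabatic: T₁V₁^(γ−1) = T₂V₂^(γ−1) ⇒ T₂ = T₁ (V₁/V₂)^(γ−1).
T₂ = 530 × 15.1^(2/5) = 1570 K.
Q = 0, so ΔU = W_on_gas = nCᵥΔT with Cᵥ = R/(γ−1) = 20.79 J/(mol·K).
ΔU = 2.76 × 20.79 × (1570 − 530) = 59650 J.

ΔU ≈ 59.7 kJ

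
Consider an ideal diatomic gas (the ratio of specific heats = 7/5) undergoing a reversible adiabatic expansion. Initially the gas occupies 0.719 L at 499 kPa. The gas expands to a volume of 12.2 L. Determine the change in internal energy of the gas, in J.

ΔU ≈ -608 J

P₂ = P₁(V₁/V₂)^γ = 499×(0.719/12.2)^(7/5) = 9.476 kPa.
For a reversible adiabat, W_by_gas = (P₁V₁ − P₂V₂)/(γ−1).
W_by = (499000×0.000719 − 9476×0.0122) / (2/5) = 607.9 J.
Q = 0 ⇒ ΔU = −W_by = -607.9 J.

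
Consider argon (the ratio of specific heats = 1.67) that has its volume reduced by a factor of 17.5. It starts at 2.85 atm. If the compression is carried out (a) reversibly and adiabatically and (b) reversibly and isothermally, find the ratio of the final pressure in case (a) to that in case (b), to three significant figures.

P_adiabatic / P_isothermal ≈ 6.81

Isothermal: P_b = P₁(V₁/V₂) = 2.85×17.5.
Adiabatic: P_a = P₁(V₁/V₂)^γ = 2.85×17.5^(1.67).
P_a/P_b = (V₁/V₂)^(γ−1) = 17.5^(0.67) = 6.805.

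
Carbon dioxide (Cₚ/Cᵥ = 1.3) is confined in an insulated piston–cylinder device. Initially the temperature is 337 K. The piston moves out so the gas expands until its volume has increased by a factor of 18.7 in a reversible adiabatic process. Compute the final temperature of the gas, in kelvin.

T₂ ≈ 140 K

Adiabatic: T₁V₁^(γ−1) = T₂V₂^(γ−1) ⇒ T₂ = T₁ (V₁/V₂)^(γ−1).
T₂ = 337 × (1/18.7)^(0.3) = 140 K.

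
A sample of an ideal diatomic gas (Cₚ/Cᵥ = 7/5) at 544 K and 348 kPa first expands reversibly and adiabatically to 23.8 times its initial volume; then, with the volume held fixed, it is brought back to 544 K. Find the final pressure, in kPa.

P₃ ≈ 14.6 kPa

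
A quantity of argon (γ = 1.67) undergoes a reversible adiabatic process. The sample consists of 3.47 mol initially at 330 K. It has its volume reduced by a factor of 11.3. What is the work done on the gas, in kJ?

W ≈ 57.9 kJ

Adiabatic: T₁V₁^(γ−1) = T₂V₂^(γ−1) ⇒ T₂ = T₁ (V₁/V₂)^(γ−1).
T₂ = 330 × 11.3^(0.67) = 1675 K.
Q = 0, so ΔU = W_on_gas = nCᵥΔT with Cᵥ = R/(γ−1) = 12.41 J/(mol·K).
ΔU = 3.47 × 12.41 × (1675 − 330) = 57920 J.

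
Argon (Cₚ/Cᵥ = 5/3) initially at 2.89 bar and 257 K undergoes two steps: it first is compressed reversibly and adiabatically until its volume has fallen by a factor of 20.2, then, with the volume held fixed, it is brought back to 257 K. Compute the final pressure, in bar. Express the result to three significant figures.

P₃ ≈ 58.4 bar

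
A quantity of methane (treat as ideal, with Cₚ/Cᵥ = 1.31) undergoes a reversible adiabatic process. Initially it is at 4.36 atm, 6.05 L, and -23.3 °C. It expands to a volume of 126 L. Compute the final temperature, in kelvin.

T₂ ≈ 97.5 K

For a reversible adiabat TV^(γ−1) is constant, so T₂ = T₁ (V₁/V₂)^(γ−1).
T₁ = -23.3 °C = 249.8 K.
T₂ = 249.8 × (6.05/126)^(0.31) = 97.48 K.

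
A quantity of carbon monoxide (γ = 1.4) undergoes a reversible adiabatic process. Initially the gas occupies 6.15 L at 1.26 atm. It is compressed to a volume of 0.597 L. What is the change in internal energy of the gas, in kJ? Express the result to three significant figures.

P₂ = P₁(V₁/V₂)^γ = 1.26×(6.15/0.597)^(1.4) = 32.99 atm.
For a reversible adiabat, W_by_gas = (P₁V₁ − P₂V₂)/(γ−1).
W_by = (127700×0.00615 − 3.343×10^6×0.000597) / (0.4) = -3027 J.
Q = 0 ⇒ ΔU = −W_by = 3027 J.

ΔU ≈ 3.03 kJ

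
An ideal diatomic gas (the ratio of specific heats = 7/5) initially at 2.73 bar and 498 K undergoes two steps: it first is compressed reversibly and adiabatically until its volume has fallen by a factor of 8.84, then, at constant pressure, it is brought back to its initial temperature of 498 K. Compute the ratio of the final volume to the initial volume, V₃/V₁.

Adiabatic step: V₂/V₁ = 0.1131; T₂ = T₁·8.84^(2/5) = 1191 K.
Isobaric step: V₃/V₂ = T₃/T₂ = 498/1191.
V₃/V₁ = (V₂/V₁)(V₃/V₂) = 0.1131 × (498/1191) = 0.04731.

V₃/V₁ ≈ 0.0473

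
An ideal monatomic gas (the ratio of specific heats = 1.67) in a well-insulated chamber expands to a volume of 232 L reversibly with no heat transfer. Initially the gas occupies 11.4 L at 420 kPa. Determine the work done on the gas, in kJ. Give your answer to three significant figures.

P₂ = P₁(V₁/V₂)^γ = 420×(11.4/232)^(1.67) = 2.741 kPa.
For a reversible adiabat, W_by_gas = (P₁V₁ − P₂V₂)/(γ−1).
W_by = (420000×0.0114 − 2741×0.232) / (0.67) = 6197 J.
W_on_gas = −W_by = -6197 J.

W ≈ -6.20 kJ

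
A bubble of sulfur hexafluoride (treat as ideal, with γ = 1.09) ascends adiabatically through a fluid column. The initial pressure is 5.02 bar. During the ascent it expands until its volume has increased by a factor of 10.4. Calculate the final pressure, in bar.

Adiabatic: P₁V₁^γ = P₂V₂^γ ⇒ P₂ = P₁ (V₁/V₂)^γ.
P₂ = 5.02 × (1/10.4)^(1.09) = 0.391 bar.

P₂ ≈ 0.391 bar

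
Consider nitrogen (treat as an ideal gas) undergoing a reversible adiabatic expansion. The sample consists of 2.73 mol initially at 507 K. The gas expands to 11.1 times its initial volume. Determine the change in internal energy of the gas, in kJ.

Adiabatic: T₁V₁^(γ−1) = T₂V₂^(γ−1) ⇒ T₂ = T₁ (V₁/V₂)^(γ−1).
γ = 7/5 for a diatomic ideal gas, so γ−1 = 2/5.
T₂ = 507 × (1/11.1)^(2/5) = 193.6 K.
Q = 0, so ΔU = W_on_gas = nCᵥΔT with Cᵥ = R/(γ−1) = 20.79 J/(mol·K).
ΔU = 2.73 × 20.79 × (193.6 − 507) = -17780 J.

ΔU ≈ -17.8 kJ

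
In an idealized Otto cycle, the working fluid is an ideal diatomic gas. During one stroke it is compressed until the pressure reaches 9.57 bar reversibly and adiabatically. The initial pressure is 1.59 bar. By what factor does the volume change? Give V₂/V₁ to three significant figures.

V₂/V₁ ≈ 0.277

From PV^γ = const, V₂/V₁ = (P₁/P₂)^(1/γ).
For a diatomic ideal gas γ = 7/5.
V₂/V₁ = (1.59/9.57)^(5/7) = 0.2775.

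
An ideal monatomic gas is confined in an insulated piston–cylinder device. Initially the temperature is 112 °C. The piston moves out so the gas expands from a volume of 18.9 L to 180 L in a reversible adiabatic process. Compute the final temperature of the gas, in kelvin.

Adiabatic: T₁V₁^(γ−1) = T₂V₂^(γ−1) ⇒ T₂ = T₁ (V₁/V₂)^(γ−1).
For a monatomic ideal gas γ = 5/3, so γ−1 = 2/3.
T₁ = 112 °C = 385.1 K.
T₂ = 385.1 × (18.9/180)^(2/3) = 85.72 K.

T₂ ≈ 85.7 K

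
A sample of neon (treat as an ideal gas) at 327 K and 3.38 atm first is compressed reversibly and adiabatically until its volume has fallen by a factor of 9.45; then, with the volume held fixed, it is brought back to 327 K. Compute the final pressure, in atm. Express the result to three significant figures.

P₃ ≈ 31.9 atm

For a monatomic ideal gas γ = 5/3.
Adiabatic step (PV^γ = const): P₂ = 3.38×9.45^(5/3) = 142.8 atm; T₂ = 327×9.45^(2/3) = 1462 K.
Isochoric: P₃ = P₂(T₃/T₂) = 142.8 × (327/1462) = 31.94 atm.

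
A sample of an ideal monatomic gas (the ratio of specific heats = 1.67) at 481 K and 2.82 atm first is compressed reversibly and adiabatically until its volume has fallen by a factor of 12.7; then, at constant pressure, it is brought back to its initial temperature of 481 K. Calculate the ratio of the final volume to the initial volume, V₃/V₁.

Adiabatic step: V₂/V₁ = 0.07874; T₂ = T₁·12.7^(0.67) = 2641 K.
Isobaric step: V₃/V₂ = T₃/T₂ = 481/2641.
V₃/V₁ = (V₂/V₁)(V₃/V₂) = 0.07874 × (481/2641) = 0.01434.

V₃/V₁ ≈ 0.0143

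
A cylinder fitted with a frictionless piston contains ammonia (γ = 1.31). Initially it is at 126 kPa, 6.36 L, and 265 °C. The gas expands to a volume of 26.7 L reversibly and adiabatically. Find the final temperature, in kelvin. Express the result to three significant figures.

T₂ ≈ 345 K

For a reversible adiabat TV^(γ−1) is constant, so T₂ = T₁ (V₁/V₂)^(γ−1).
T₁ = 265 °C = 538.1 K.
T₂ = 538.1 × (6.36/26.7)^(0.31) = 345 K.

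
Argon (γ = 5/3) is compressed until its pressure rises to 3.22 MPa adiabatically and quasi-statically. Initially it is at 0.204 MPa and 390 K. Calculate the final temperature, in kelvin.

Along an adiabat T P^((1−γ)/γ) is constant, so T₂ = T₁ (P₂/P₁)^((γ−1)/γ).
T₂ = 390 × (3.22/0.204)^(2/5) = 1176 K.

T₂ ≈ 1180 K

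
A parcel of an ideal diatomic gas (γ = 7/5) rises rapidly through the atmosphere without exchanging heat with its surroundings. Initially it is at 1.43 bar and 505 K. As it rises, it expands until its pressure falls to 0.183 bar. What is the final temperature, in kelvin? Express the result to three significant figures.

T₂ ≈ 281 K

Adiabatic: T₂/T₁ = (P₂/P₁)^((γ−1)/γ).
T₂ = 505 × (0.183/1.43)^(2/7) = 280.7 K.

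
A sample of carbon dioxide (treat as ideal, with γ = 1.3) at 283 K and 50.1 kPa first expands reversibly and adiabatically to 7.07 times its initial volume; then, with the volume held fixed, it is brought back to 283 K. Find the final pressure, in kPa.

Adiabatic step (PV^γ = const): P₂ = 50.1×(1/7.07)^(1.3) = 3.941 kPa; T₂ = 283×(1/7.07)^(0.3) = 157.4 K.
Isochoric: P₃ = P₂(T₃/T₂) = 3.941 × (283/157.4) = 7.086 kPa.

P₃ ≈ 7.09 kPa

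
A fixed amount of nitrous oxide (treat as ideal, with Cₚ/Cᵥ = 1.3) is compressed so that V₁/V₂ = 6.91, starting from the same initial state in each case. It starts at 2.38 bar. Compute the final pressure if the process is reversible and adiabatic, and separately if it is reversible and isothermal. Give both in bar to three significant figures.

adiabatic: 29.4 bar; isothermal: 16.4 bar

Isothermal: P₂ = P₁(V₁/V₂) = 2.38×6.91 = 16.45 bar.
Adiabatic: P₂ = P₁(V₁/V₂)^γ = 2.38×6.91^(1.3) = 29.37 bar.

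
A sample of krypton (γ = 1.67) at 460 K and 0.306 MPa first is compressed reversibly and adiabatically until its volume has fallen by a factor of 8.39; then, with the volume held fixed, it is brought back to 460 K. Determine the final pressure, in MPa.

P₃ ≈ 2.57 MPa

Adiabatic step (PV^γ = const): P₂ = 0.306×8.39^(1.67) = 10.68 MPa; T₂ = 460×8.39^(0.67) = 1913 K.
Isochoric: P₃ = P₂(T₃/T₂) = 10.68 × (460/1913) = 2.567 MPa.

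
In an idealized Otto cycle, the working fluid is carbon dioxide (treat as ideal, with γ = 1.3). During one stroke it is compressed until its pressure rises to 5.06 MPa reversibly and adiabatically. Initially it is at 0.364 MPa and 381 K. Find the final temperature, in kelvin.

Adiabatic: T₂/T₁ = (P₂/P₁)^((γ−1)/γ).
T₂ = 381 × (5.06/0.364)^(0.231) = 699.4 K.

T₂ ≈ 699 K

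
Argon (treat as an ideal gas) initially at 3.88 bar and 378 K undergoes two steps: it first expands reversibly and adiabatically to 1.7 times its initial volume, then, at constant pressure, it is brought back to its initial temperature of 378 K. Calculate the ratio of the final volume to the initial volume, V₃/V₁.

V₃/V₁ ≈ 2.42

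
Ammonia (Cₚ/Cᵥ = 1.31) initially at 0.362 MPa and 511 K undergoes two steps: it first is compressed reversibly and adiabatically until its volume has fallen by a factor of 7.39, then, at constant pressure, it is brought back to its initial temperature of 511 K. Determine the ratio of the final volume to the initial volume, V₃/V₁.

Adiabatic step: V₂/V₁ = 0.1353; T₂ = T₁·7.39^(0.31) = 949.9 K.
Isobaric step: V₃/V₂ = T₃/T₂ = 511/949.9.
V₃/V₁ = (V₂/V₁)(V₃/V₂) = 0.1353 × (511/949.9) = 0.07279.

V₃/V₁ ≈ 0.0728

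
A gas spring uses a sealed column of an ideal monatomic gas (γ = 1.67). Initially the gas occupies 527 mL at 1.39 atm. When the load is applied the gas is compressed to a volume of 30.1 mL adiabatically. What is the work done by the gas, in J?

W ≈ -643 J

P₂ = P₁(V₁/V₂)^γ = 1.39×(527/30.1)^(1.67) = 165.7 atm.
For a reversible adiabat, W_by_gas = (P₁V₁ − P₂V₂)/(γ−1).
W_by = (140800×0.000527 − 1.679×10^7×3.01×10^-5) / (0.67) = -643.3 J.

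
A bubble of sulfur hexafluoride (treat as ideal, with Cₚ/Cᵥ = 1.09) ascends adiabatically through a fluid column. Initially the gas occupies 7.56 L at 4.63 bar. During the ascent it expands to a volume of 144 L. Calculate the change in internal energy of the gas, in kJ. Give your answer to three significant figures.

ΔU ≈ -9.06 kJ

P₂ = P₁(V₁/V₂)^γ = 4.63×(7.56/144)^(1.09) = 0.1864 bar.
For a reversible adiabat, W_by_gas = (P₁V₁ − P₂V₂)/(γ−1).
W_by = (463000×0.00756 − 18640×0.144) / (0.09) = 9061 J.
Q = 0 ⇒ ΔU = −W_by = -9061 J.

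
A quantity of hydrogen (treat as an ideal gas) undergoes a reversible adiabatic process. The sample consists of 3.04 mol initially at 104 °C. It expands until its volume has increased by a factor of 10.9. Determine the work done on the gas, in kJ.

W ≈ -14.7 kJ

For a reversible adiabat TV^(γ−1) is constant, so T₂ = T₁ (V₁/V₂)^(γ−1).
γ = 7/5 for a diatomic ideal gas, so γ−1 = 2/5.
T₁ = 104 °C = 377.1 K.
T₂ = 377.1 × (1/10.9)^(2/5) = 145.1 K.
Q = 0, so ΔU = W_on_gas = nCᵥΔT with Cᵥ = R/(γ−1) = 20.79 J/(mol·K).
ΔU = 3.04 × 20.79 × (145.1 − 377.1) = -14670 J.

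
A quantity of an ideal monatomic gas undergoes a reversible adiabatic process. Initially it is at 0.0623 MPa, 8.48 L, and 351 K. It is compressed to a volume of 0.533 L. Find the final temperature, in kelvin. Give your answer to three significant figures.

T₂ ≈ 2220 K

Adiabatic: T₁V₁^(γ−1) = T₂V₂^(γ−1) ⇒ T₂ = T₁ (V₁/V₂)^(γ−1).
γ = 5/3 for a monatomic ideal gas.
T₂ = 351 × (8.48/0.533)^(2/3) = 2220 K.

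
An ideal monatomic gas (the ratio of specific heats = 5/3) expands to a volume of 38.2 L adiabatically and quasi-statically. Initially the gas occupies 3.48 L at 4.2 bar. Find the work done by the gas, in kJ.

W ≈ 1.75 kJ

P₂ = P₁(V₁/V₂)^γ = 4.2×(3.48/38.2)^(5/3) = 0.07747 bar.
For a reversible adiabat, W_by_gas = (P₁V₁ − P₂V₂)/(γ−1).
W_by = (420000×0.00348 − 7747×0.0382) / (2/3) = 1749 J.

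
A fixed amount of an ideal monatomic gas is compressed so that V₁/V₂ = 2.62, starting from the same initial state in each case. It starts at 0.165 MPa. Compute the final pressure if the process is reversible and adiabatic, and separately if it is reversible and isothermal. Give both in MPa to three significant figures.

adiabatic: 0.822 MPa; isothermal: 0.432 MPa

For a monatomic ideal gas γ = 5/3.
Isothermal: P₂ = P₁(V₁/V₂) = 0.165×2.62 = 0.4323 MPa.
Adiabatic: P₂ = P₁(V₁/V₂)^γ = 0.165×2.62^(5/3) = 0.8216 MPa.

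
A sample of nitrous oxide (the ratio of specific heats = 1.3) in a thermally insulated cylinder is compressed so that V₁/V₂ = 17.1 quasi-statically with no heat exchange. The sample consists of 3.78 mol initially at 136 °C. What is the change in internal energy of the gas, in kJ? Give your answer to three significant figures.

ΔU ≈ 57.6 kJ

Adiabatic: T₁V₁^(γ−1) = T₂V₂^(γ−1) ⇒ T₂ = T₁ (V₁/V₂)^(γ−1).
T₁ = 136 °C = 409.1 K.
T₂ = 409.1 × 17.1^(0.3) = 958.9 K.
Q = 0, so ΔU = W_on_gas = nCᵥΔT with Cᵥ = R/(γ−1) = 27.71 J/(mol·K).
ΔU = 3.78 × 27.71 × (958.9 − 409.1) = 57590 J.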